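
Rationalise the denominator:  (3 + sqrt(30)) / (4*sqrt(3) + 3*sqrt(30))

(-4*sqrt(10) - 4*sqrt(3) + 3*sqrt(30) + 30)/74

Multiply numerator and denominator by -4*sqrt(3) + 3*sqrt(30).
Denominator becomes 222; numerator becomes -12*sqrt(10) - 12*sqrt(3) + 9*sqrt(30) + 90.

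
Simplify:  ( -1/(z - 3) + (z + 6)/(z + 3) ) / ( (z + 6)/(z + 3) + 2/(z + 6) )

(z**3 + 8*z**2 - 9*z - 126)/(z**3 + 11*z**2 - 126)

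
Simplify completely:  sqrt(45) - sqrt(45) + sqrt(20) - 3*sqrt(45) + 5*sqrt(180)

23*sqrt(5)

sqrt(45) = 3*sqrt(5); sqrt(45) = 3*sqrt(5); sqrt(20) = 2*sqrt(5); 3*sqrt(45) = 9*sqrt(5); 5*sqrt(180) = 30*sqrt(5)
Combine: (3 - 3 + 2 - 9 + 30)·sqrt(5) = 23*sqrt(5)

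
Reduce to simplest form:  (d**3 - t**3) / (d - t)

d**2 + d*t + t**2

Factor as (a-b)(a**2+ab+b**2) with a=d, b=t.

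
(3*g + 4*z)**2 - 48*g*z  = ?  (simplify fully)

(3*g - 4*z)**2

Expanding gives 9*g**2 - 24*g*z + 16*z**2, a perfect square.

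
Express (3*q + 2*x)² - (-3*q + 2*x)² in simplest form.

Write as f((2*x),(3*q)) - f((2*x),-(3*q)) and expand.

24*q*x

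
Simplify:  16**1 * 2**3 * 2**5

2**12

16**1 = 2**4; 2**3 = 2**3; 2**5 = 2**5
Combine exponents: 2**12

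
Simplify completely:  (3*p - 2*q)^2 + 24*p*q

(3*p + 2*q)^2

After expansion: 9*p^2 + 12*p*q + 4*q^2 — a perfect-square trinomial.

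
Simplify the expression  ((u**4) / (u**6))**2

u**(-4)

Inside the bracket: (u**-2)
Raise to the power 2: (u**-4)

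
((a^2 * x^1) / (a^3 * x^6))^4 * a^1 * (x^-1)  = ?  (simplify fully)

Inside the bracket: (a^-1) * (x^-5)
Raise to the power 4: (a^-4) * (x^-20)
Multiply by a^1 * (x^-1): add exponents.

1/(a^3*x^21)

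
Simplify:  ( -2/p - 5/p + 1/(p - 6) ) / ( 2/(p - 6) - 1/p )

(-6*p + 42)/(p + 6)

Numerator: -2/p - 5/p + 1/(p - 6) = (-6*p + 42)/(p² - 6*p)
Denominator: 2/(p - 6) - 1/p = (p + 6)/(p² - 6*p)
Divide: ((-6*p + 42)/(p² - 6*p)) · ((p² - 6*p)/(p + 6)) = (-6*p + 42)/(p + 6)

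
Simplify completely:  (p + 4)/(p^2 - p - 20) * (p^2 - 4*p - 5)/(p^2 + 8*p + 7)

1/(p + 7)

Factor: p^2 - p - 20 = (p - 5)*(p + 4);  p^2 - 4*p - 5 = (p + 1)*(p - 5);  p^2 + 8*p + 7 = (p + 1)*(p + 7)
Cancel the common factors (p + 1), (p + 4), (p - 5).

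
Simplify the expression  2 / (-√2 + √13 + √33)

Group as (√13 + √33) - √2; multiply by (√13 + √33) + √2, then rationalise the remaining surd.

(-11*√13 - √858 + 22*√2 + 9*√33)/55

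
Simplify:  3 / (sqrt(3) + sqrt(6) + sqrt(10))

Group as (sqrt(3) + sqrt(10)) + sqrt(6); multiply by (sqrt(3) + sqrt(10)) - sqrt(6), then rationalise the remaining surd.

(-36*sqrt(5) - 3*sqrt(10) + 21*sqrt(6) + 39*sqrt(3))/71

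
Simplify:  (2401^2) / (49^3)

7^2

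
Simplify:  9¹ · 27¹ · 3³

9¹ = 3^2; 27¹ = 3^3; 3³ = 3^3
Combine exponents: 3^8

3^8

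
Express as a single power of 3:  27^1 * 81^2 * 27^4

27^1 = 3^3; 81^2 = 3^8; 27^4 = 3^12
Combine exponents: 3^23

3^23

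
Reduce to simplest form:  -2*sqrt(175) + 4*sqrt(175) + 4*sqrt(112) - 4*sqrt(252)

2*sqrt(7)

2*sqrt(175) = 10*sqrt(7); 4*sqrt(175) = 20*sqrt(7); 4*sqrt(112) = 16*sqrt(7); 4*sqrt(252) = 24*sqrt(7)
Combine: (-10 + 20 + 16 - 24)·sqrt(7) = 2*sqrt(7)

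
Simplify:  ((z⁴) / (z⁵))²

z^(-2)

Inside the bracket: (z^-1)
Raise to the power 2: (z^-2)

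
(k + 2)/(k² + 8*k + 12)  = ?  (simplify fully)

1/(k + 6)

Factor: k² + 8*k + 12 = (k + 6)·(k + 2)
Cancel the common factor (k + 2).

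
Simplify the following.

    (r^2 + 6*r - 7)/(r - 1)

Factor: r^2 + 6*r - 7 = (r - 1)*(r + 7)
Cancel the common factor (r - 1).

r + 7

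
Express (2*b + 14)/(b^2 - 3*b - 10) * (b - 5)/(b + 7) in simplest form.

2/(b + 2)

Factor: 2*b + 14 = 2*(b + 7);  b^2 - 3*b - 10 = (b + 2)*(b - 5)
Cancel the common factors (b - 5), (b + 7).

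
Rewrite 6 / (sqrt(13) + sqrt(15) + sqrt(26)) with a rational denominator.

(-39*sqrt(30) + 3*sqrt(26) + 36*sqrt(15) + 42*sqrt(13))/194

Group as (sqrt(13) + sqrt(15)) + sqrt(26); multiply by (sqrt(13) + sqrt(15)) - sqrt(26), then rationalise the remaining surd.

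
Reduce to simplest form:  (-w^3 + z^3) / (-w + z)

w^2 + w*z + z^2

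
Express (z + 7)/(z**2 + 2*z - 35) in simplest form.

1/(z - 5)

Factor: z**2 + 2*z - 35 = (z - 5)*(z + 7)
Cancel the common factor (z + 7).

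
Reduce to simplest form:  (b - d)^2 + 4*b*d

Expanding gives b^2 + 2*b*d + d^2, a perfect square.

(b + d)^2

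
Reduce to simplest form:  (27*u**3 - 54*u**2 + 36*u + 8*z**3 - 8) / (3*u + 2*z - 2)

Apply the sum-of-cubes factorisation and cancel (3*u + 2*z - 2).

9*u**2 - 6*u*z - 12*u + 4*z**2 + 4*z + 4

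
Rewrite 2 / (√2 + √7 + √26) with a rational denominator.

Group as (√2 + √7) + √26; multiply by (√2 + √7) - √26, then rationalise the remaining surd.

(-42*√7 - 62*√2 + 8*√91 + 34*√26)/233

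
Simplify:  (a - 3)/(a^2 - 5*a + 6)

1/(a - 2)

Factor: a^2 - 5*a + 6 = (a - 2)*(a - 3)
Cancel the common factor (a - 3).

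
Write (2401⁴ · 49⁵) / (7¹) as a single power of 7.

2401⁴ = 7^16; 49⁵ = 7^10; 7¹ = 7^1
Combine exponents: 7^25

7^25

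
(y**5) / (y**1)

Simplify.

y**4

Quotient: y**4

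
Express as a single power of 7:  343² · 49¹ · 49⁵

7^18

343² = 7^6; 49¹ = 7^2; 49⁵ = 7^10
Combine exponents: 7^18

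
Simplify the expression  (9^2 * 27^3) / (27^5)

9^2 = 3^4; 27^3 = 3^9; 27^5 = 3^15
Combine exponents: 3^(-2)

3^(-2)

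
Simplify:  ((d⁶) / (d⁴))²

d⁴

Inside the bracket: d²
Raise to the power 2: d⁴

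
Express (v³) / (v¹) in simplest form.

v²

Quotient: v²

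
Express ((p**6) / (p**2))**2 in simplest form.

Inside the bracket: p**4
Raise to the power 2: p**8

p**8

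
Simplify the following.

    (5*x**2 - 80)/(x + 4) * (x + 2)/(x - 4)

5*x + 10

Factor: 5*x**2 - 80 = 5*(x - 4)*(x + 4)
Cancel the common factors (x + 4), (x - 4).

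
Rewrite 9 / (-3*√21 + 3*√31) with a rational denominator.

(3*√21 + 3*√31)/10

Multiply numerator and denominator by 3*√21 + 3*√31.
Denominator becomes 90; numerator becomes 27*√21 + 27*√31.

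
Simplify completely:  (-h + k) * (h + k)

(k+h)(k-h) = -h^2 + k^2.

-h^2 + k^2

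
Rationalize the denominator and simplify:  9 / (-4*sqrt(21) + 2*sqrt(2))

Multiply numerator and denominator by 2*sqrt(2) + 4*sqrt(21).
Denominator becomes -328; numerator becomes 18*sqrt(2) + 36*sqrt(21).

(-18*sqrt(21) - 9*sqrt(2))/164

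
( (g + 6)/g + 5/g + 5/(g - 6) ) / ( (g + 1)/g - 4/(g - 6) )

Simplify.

(g^2 + 10*g - 66)/(g^2 - 9*g - 6)

Numerator: (g + 6)/g + 5/g + 5/(g - 6) = (g^2 + 10*g - 66)/(g^2 - 6*g)
Denominator: (g + 1)/g - 4/(g - 6) = (g^2 - 9*g - 6)/(g^2 - 6*g)
Divide: ((g^2 + 10*g - 66)/(g^2 - 6*g)) · ((g^2 - 6*g)/(g^2 - 9*g - 6)) = (g^2 + 10*g - 66)/(g^2 - 9*g - 6)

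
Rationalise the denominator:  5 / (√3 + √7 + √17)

(-2*√357 - 7*√17 + 13*√7 + 21*√3)/7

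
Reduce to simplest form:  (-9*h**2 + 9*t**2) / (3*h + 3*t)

-9*h**2 + 9*t**2 factors as 9*(-h + t)*(h + t).

-3*h + 3*t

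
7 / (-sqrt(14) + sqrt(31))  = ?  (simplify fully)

Multiply numerator and denominator by sqrt(14) + sqrt(31).
Denominator becomes 17; numerator becomes 7*sqrt(14) + 7*sqrt(31).

(7*sqrt(14) + 7*sqrt(31))/17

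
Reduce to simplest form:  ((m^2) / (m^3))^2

Inside the bracket: (m^-1)
Raise to the power 2: (m^-2)

m^(-2)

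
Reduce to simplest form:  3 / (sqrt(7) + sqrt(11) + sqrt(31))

(-6*sqrt(2387) - 39*sqrt(31) + 81*sqrt(11) + 105*sqrt(7))/139

Group as (sqrt(11) + sqrt(31)) + sqrt(7); multiply by (sqrt(11) + sqrt(31)) - sqrt(7), then rationalise the remaining surd.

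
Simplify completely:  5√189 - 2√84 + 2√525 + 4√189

33*√21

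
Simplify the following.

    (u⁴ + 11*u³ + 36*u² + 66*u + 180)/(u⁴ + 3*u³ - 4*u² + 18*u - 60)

(u + 6)/(u - 2)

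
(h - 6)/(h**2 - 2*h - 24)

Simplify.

1/(h + 4)

Factor: h**2 - 2*h - 24 = (h - 6)*(h + 4)
Cancel the common factor (h - 6).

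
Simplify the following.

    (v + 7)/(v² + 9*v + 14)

Factor: v² + 9*v + 14 = (v + 7)·(v + 2)
Cancel the common factor (v + 7).

1/(v + 2)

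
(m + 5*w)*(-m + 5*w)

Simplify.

Difference of squares with P = 5*w, Q = m.

-m^2 + 25*w^2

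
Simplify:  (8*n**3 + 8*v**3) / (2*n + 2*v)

(2*n)**3 + (2*v)**3 = (2*n + 2*v)(4*n**2 - 4*n*v + 4*v**2).

4*n**2 - 4*n*v + 4*v**2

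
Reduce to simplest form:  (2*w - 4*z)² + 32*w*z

Expanding gives 4*w² + 16*w*z + 16*z², a perfect square.

4*(w + 2*z)²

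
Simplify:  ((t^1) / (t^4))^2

Inside the bracket: (t^-3)
Raise to the power 2: (t^-6)

t^(-6)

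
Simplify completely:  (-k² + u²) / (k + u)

-k + u

Difference of squares: factor out (k + u).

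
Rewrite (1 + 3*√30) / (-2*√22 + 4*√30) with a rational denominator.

(√22 + 2*√30 + 6*√165 + 180)/196

Multiply numerator and denominator by 2*√22 + 4*√30.
Denominator becomes 392; numerator becomes 2*√22 + 4*√30 + 12*√165 + 360.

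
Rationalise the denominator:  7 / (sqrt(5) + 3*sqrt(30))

Multiply numerator and denominator by -sqrt(5) + 3*sqrt(30).
Denominator becomes 265; numerator becomes -7*sqrt(5) + 21*sqrt(30).

(-7*sqrt(5) + 21*sqrt(30))/265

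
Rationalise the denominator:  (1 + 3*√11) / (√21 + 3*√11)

(-3*√231 - √21 + 3*√11 + 99)/78

Multiply numerator and denominator by -√21 + 3*√11.
Denominator becomes 78; numerator becomes -3*√231 - √21 + 3*√11 + 99.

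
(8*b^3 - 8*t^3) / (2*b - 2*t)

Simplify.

4*b^2 + 4*b*t + 4*t^2

Factor as (a-b)(a^2+ab+b^2) with a=(2*b), b=(2*t).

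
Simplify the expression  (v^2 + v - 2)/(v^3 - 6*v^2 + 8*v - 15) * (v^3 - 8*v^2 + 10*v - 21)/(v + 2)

(v^2 - 8*v + 7)/(v - 5)

Factor: v^2 + v - 2 = (v + 2)*(v - 1);  v^3 - 6*v^2 + 8*v - 15 = (v - 5)*(v^2 - v + 3);  v^3 - 8*v^2 + 10*v - 21 = (v - 7)*(v^2 - v + 3)
Cancel the common factors (v^2 - v + 3), (v + 2).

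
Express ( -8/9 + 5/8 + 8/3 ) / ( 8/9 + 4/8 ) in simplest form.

Numerator: -8/9 + 5/8 + 8/3 = 173/72
Denominator: 8/9 + 4/8 = 25/18
Divide: (173/72) · (18/25) = 173/100

173/100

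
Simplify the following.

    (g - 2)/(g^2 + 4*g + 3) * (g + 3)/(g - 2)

1/(g + 1)

Factor: g^2 + 4*g + 3 = (g + 3)*(g + 1)
Cancel the common factors (g - 2), (g + 3).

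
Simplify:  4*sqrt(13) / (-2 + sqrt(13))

Multiply numerator and denominator by -sqrt(13) - 2.
Denominator becomes -9; numerator becomes -52 - 8*sqrt(13).

(8*sqrt(13) + 52)/9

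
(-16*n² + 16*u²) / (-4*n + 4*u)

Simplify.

Factor (4*u)^2 - (4*n)^2 and cancel (-4*n + 4*u).

4*n + 4*u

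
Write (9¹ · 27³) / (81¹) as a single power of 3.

9¹ = 3^2; 27³ = 3^9; 81¹ = 3^4
Combine exponents: 3^7

3^7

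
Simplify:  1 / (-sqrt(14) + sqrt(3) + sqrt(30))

-41*sqrt(3) - 12*sqrt(35) + 19*sqrt(14) + 13*sqrt(30)

Group as (sqrt(3) + sqrt(30)) - sqrt(14); multiply by (sqrt(3) + sqrt(30)) + sqrt(14), then rationalise the remaining surd.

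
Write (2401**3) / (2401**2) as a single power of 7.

2401**3 = 7**12; 2401**2 = 7**8
Combine exponents: 7**4

7**4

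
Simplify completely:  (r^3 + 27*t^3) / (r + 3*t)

Factor as (a+b)(a^2-ab+b^2) with a=(3*t), b=r.

r^2 - 3*r*t + 9*t^2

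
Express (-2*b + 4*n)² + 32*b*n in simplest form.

4*(b + 2*n)²

Expand the square and combine the 32*b*n term.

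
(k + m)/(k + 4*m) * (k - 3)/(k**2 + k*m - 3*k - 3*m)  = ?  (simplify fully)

Factor: k**2 + k*m - 3*k - 3*m = (k + m)*(k - 3)
Cancel the common factors (k - 3), (k + m).

1/(k + 4*m)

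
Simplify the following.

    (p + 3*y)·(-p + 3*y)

-p² + 9*y²

(3*y)^2 - (p)^2 = -p² + 9*y².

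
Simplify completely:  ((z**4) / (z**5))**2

z**(-2)

Inside the bracket: (z**-1)
Raise to the power 2: (z**-2)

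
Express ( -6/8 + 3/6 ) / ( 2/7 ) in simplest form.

-7/8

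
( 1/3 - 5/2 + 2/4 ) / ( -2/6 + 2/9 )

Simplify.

Numerator: 1/3 - 5/2 + 2/4 = -5/3
Denominator: -2/6 + 2/9 = -1/9
Divide: (-5/3) · (-9) = 15

15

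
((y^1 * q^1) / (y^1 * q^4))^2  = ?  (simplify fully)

Inside the bracket: (q^-3)
Raise to the power 2: (q^-6)

q^(-6)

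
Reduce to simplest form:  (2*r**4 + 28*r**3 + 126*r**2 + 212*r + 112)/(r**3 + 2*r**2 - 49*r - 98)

Factor: 2*r**4 + 28*r**3 + 126*r**2 + 212*r + 112 = 2*(r + 2)*(r + 1)*(r + 4)*(r + 7);  r**3 + 2*r**2 - 49*r - 98 = (r + 2)*(r + 7)*(r - 7)
Cancel the common factors (r + 7), (r + 2).

(2*r**2 + 10*r + 8)/(r - 7)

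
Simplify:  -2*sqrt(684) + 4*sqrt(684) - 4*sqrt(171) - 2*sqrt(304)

2*sqrt(684) = 12*sqrt(19); 4*sqrt(684) = 24*sqrt(19); 4*sqrt(171) = 12*sqrt(19); 2*sqrt(304) = 8*sqrt(19)
Combine: (-12 + 24 - 12 - 8)·sqrt(19) = -8*sqrt(19)

-8*sqrt(19)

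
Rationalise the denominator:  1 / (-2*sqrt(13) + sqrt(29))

(-2*sqrt(13) - sqrt(29))/23

Multiply numerator and denominator by sqrt(29) + 2*sqrt(13).
Denominator becomes -23; numerator becomes sqrt(29) + 2*sqrt(13).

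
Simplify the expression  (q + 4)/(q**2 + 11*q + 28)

Factor: q**2 + 11*q + 28 = (q + 4)*(q + 7)
Cancel the common factor (q + 4).

1/(q + 7)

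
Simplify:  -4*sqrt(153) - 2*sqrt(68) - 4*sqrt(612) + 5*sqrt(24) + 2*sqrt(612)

-28*sqrt(17) + 10*sqrt(6)

4*sqrt(153) = 12*sqrt(17); 2*sqrt(68) = 4*sqrt(17); 4*sqrt(612) = 24*sqrt(17); 5*sqrt(24) = 10*sqrt(6); 2*sqrt(612) = 12*sqrt(17)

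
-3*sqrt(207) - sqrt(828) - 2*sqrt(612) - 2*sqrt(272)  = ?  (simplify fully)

-20*sqrt(17) - 15*sqrt(23)

3*sqrt(207) = 9*sqrt(23); sqrt(828) = 6*sqrt(23); 2*sqrt(612) = 12*sqrt(17); 2*sqrt(272) = 8*sqrt(17)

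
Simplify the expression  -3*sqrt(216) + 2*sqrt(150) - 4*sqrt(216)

-32*sqrt(6)

3*sqrt(216) = 18*sqrt(6); 2*sqrt(150) = 10*sqrt(6); 4*sqrt(216) = 24*sqrt(6)
Combine: (-18 + 10 - 24)·sqrt(6) = -32*sqrt(6)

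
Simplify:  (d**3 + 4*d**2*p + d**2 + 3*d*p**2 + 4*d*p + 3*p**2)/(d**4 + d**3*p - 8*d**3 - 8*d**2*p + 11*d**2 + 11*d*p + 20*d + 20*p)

Factor: d**3 + 4*d**2*p + d**2 + 3*d*p**2 + 4*d*p + 3*p**2 = (d + p)*(d + 1)*(d + 3*p);  d**4 + d**3*p - 8*d**3 - 8*d**2*p + 11*d**2 + 11*d*p + 20*d + 20*p = (d - 4)*(d - 5)*(d + 1)*(d + p)
Cancel the common factors (d + 1), (d + p).

(d + 3*p)/(d**2 - 9*d + 20)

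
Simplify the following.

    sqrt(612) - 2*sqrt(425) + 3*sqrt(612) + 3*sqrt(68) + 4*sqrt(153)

32*sqrt(17)

sqrt(612) = 6*sqrt(17); 2*sqrt(425) = 10*sqrt(17); 3*sqrt(612) = 18*sqrt(17); 3*sqrt(68) = 6*sqrt(17); 4*sqrt(153) = 12*sqrt(17)
Combine: (6 - 10 + 18 + 6 + 12)·sqrt(17) = 32*sqrt(17)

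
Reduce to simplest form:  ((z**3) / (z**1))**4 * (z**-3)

z**5

Inside the bracket: z**2
Raise to the power 4: z**8
Multiply by (z**-3): add exponents.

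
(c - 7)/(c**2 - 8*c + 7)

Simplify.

1/(c - 1)

Factor: c**2 - 8*c + 7 = (c - 7)*(c - 1)
Cancel the common factor (c - 7).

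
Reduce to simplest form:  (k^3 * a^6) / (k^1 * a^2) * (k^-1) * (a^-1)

a^3*k

Quotient: k^2 * a^4
Multiply by (k^-1) * (a^-1): add exponents.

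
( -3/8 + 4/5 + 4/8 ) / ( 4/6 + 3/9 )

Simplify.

Numerator: -3/8 + 4/5 + 4/8 = 37/40
Denominator: 4/6 + 3/9 = 1
Divide: (37/40) · (1) = 37/40

37/40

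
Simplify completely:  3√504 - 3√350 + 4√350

3√504 = 18*√14; 3√350 = 15*√14; 4√350 = 20*√14
Combine: (18 - 15 + 20)·√14 = 23*√14

23*√14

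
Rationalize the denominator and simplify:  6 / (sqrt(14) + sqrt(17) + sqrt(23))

(-sqrt(5474) + 4*sqrt(23) + 10*sqrt(17) + 13*sqrt(14))/74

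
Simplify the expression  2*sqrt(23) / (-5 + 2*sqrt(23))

Multiply numerator and denominator by -2*sqrt(23) - 5.
Denominator becomes -67; numerator becomes -92 - 10*sqrt(23).

(10*sqrt(23) + 92)/67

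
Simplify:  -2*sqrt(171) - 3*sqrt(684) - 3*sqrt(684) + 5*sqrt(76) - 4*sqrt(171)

2*sqrt(171) = 6*sqrt(19); 3*sqrt(684) = 18*sqrt(19); 3*sqrt(684) = 18*sqrt(19); 5*sqrt(76) = 10*sqrt(19); 4*sqrt(171) = 12*sqrt(19)
Combine: (-6 - 18 - 18 + 10 - 12)·sqrt(19) = -44*sqrt(19)

-44*sqrt(19)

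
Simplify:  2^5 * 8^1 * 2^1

2^9

2^5 = 2^5; 8^1 = 2^3; 2^1 = 2^1
Combine exponents: 2^9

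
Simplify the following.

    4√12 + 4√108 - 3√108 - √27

4√12 = 8*√3; 4√108 = 24*√3; 3√108 = 18*√3; √27 = 3*√3
Combine: (8 + 24 - 18 - 3)·√3 = 11*√3

11*√3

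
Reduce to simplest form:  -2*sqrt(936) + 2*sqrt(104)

-8*sqrt(26)

2*sqrt(936) = 12*sqrt(26); 2*sqrt(104) = 4*sqrt(26)
Combine: (-12 + 4)·sqrt(26) = -8*sqrt(26)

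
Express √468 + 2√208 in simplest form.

√468 = 6*√13; 2√208 = 8*√13
Combine: (6 + 8)·√13 = 14*√13

14*√13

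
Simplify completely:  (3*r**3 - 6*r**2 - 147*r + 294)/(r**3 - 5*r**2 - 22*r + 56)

Factor: 3*r**3 - 6*r**2 - 147*r + 294 = 3*(r + 7)*(r - 2)*(r - 7);  r**3 - 5*r**2 - 22*r + 56 = (r - 7)*(r - 2)*(r + 4)
Cancel the common factors (r - 7), (r - 2).

(3*r + 21)/(r + 4)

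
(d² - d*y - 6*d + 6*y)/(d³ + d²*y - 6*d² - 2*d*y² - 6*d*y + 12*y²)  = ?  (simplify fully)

1/(d + 2*y)

Factor: d² - d*y - 6*d + 6*y = (d - y)·(d - 6);  d³ + d²*y - 6*d² - 2*d*y² - 6*d*y + 12*y² = (d - 6)·(d - y)·(d + 2*y)
Cancel the common factors (d - 6), (d - y).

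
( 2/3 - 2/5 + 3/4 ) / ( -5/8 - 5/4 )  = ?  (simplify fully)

-122/225

Numerator: 2/3 - 2/5 + 3/4 = 61/60
Denominator: -5/8 - 5/4 = -15/8
Divide: (61/60) · (-8/15) = -122/225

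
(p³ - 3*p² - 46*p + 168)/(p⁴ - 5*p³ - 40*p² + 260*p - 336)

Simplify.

Factor: p³ - 3*p² - 46*p + 168 = (p - 6)·(p - 4)·(p + 7);  p⁴ - 5*p³ - 40*p² + 260*p - 336 = (p - 2)·(p - 4)·(p + 7)·(p - 6)
Cancel the common factors (p + 7), (p - 4), (p - 6).

1/(p - 2)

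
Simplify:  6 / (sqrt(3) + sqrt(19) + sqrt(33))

Group as (sqrt(19) + sqrt(33)) + sqrt(3); multiply by (sqrt(19) + sqrt(33)) - sqrt(3), then rationalise the remaining surd.

(-36*sqrt(209) - 66*sqrt(33) + 102*sqrt(19) + 294*sqrt(3))/107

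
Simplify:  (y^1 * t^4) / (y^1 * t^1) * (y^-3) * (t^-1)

t^2/y^3

Quotient: t^3
Multiply by (y^-3) * (t^-1): add exponents.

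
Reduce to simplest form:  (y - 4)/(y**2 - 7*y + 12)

1/(y - 3)

Factor: y**2 - 7*y + 12 = (y - 3)*(y - 4)
Cancel the common factor (y - 4).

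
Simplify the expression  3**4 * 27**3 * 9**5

3**4 = 3**4; 27**3 = 3**9; 9**5 = 3**10
Combine exponents: 3**23

3**23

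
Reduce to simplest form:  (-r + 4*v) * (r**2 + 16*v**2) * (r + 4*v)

Pair the conjugate factors: ((4*v)+r)((4*v)-r) = -r**2 + 16*v**2, then repeat with the next factor.

-r**4 + 256*v**4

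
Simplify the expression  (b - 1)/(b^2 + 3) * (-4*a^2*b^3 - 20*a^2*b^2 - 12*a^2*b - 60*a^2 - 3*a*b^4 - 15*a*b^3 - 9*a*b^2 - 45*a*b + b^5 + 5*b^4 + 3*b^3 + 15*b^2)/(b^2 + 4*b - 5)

-4*a^2 - 3*a*b + b^2

Factor: -4*a^2*b^3 - 20*a^2*b^2 - 12*a^2*b - 60*a^2 - 3*a*b^4 - 15*a*b^3 - 9*a*b^2 - 45*a*b + b^5 + 5*b^4 + 3*b^3 + 15*b^2 = (b^2 + 3)*(a + b)*(b + 5)*(-4*a + b);  b^2 + 4*b - 5 = (b + 5)*(b - 1)
Cancel the common factors (b^2 + 3), (b + 5), (b - 1).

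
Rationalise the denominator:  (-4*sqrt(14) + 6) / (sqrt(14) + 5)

Multiply numerator and denominator by -sqrt(14) + 5.
Denominator becomes 11; numerator becomes -26*sqrt(14) + 86.

(-26*sqrt(14) + 86)/11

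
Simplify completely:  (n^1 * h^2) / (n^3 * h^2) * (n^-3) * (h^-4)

Quotient: (n^-2)
Multiply by (n^-3) * (h^-4): add exponents.

1/(h^4*n^5)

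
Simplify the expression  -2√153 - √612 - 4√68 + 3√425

-5*√17

2√153 = 6*√17; √612 = 6*√17; 4√68 = 8*√17; 3√425 = 15*√17
Combine: (-6 - 6 - 8 + 15)·√17 = -5*√17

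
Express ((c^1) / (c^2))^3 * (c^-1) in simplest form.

Inside the bracket: (c^-1)
Raise to the power 3: (c^-3)
Multiply by (c^-1): add exponents.

c^(-4)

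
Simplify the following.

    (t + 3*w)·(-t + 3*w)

-t² + 9*w²

Product of conjugates: (P+Q)(P-Q) = P^2 - Q^2.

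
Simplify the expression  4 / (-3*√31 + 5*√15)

(3*√31 + 5*√15)/24

Multiply numerator and denominator by 3*√31 + 5*√15.
Denominator becomes 96; numerator becomes 12*√31 + 20*√15.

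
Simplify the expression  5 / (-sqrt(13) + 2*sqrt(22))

(sqrt(13) + 2*sqrt(22))/15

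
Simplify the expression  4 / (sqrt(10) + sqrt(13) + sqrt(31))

(-sqrt(4030) - 4*sqrt(31) + 14*sqrt(13) + 17*sqrt(10))/57

Group as (sqrt(13) + sqrt(31)) + sqrt(10); multiply by (sqrt(13) + sqrt(31)) - sqrt(10), then rationalise the remaining surd.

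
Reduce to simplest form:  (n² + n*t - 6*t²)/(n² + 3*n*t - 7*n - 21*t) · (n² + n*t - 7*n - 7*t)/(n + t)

n - 2*t

Factor: n² + n*t - 6*t² = (n - 2*t)·(n + 3*t);  n² + 3*n*t - 7*n - 21*t = (n - 7)·(n + 3*t);  n² + n*t - 7*n - 7*t = (n + t)·(n - 7)
Cancel the common factors (n - 7), (n + t), (n + 3*t).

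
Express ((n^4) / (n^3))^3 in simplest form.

Inside the bracket: n^1
Raise to the power 3: n^3

n^3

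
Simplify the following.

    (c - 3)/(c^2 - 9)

Factor: c^2 - 9 = (c - 3)*(c + 3)
Cancel the common factor (c - 3).

1/(c + 3)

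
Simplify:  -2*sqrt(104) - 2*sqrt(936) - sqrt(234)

2*sqrt(104) = 4*sqrt(26); 2*sqrt(936) = 12*sqrt(26); sqrt(234) = 3*sqrt(26)
Combine: (-4 - 12 - 3)·sqrt(26) = -19*sqrt(26)

-19*sqrt(26)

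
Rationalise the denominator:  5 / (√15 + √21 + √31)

Group as (√21 + √31) + √15; multiply by (√21 + √31) - √15, then rationalise the remaining surd.

(-6*√1085 + 5*√31 + 25*√21 + 37*√15)/247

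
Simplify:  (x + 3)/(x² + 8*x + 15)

1/(x + 5)

Factor: x² + 8*x + 15 = (x + 3)·(x + 5)
Cancel the common factor (x + 3).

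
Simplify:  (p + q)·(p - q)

(p)^2 - (q)^2 = p² - q².

p² - q²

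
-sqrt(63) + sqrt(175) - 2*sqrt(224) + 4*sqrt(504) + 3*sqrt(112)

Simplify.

sqrt(63) = 3*sqrt(7); sqrt(175) = 5*sqrt(7); 2*sqrt(224) = 8*sqrt(14); 4*sqrt(504) = 24*sqrt(14); 3*sqrt(112) = 12*sqrt(7)

14*sqrt(7) + 16*sqrt(14)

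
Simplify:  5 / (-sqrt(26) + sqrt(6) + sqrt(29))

Group as (sqrt(6) + sqrt(29)) - sqrt(26); multiply by (sqrt(6) + sqrt(29)) + sqrt(26), then rationalise the remaining surd.

(-9*sqrt(26) + 3*sqrt(29) + 49*sqrt(6) + 4*sqrt(1131))/123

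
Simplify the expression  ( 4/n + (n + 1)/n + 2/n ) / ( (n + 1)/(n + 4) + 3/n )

(n**2 + 11*n + 28)/(n**2 + 4*n + 12)

Numerator: 4/n + (n + 1)/n + 2/n = (n + 7)/n
Denominator: (n + 1)/(n + 4) + 3/n = (n**2 + 4*n + 12)/(n**2 + 4*n)
Divide: ((n + 7)/n) · ((n**2 + 4*n)/(n**2 + 4*n + 12)) = (n**2 + 11*n + 28)/(n**2 + 4*n + 12)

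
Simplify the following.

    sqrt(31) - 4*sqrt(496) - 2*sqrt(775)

sqrt(31) = sqrt(31); 4*sqrt(496) = 16*sqrt(31); 2*sqrt(775) = 10*sqrt(31)
Combine: (1 - 16 - 10)·sqrt(31) = -25*sqrt(31)

-25*sqrt(31)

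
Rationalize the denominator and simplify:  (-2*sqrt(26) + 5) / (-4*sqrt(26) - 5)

Multiply numerator and denominator by -5 + 4*sqrt(26).
Denominator becomes -391; numerator becomes -233 + 30*sqrt(26).

(-30*sqrt(26) + 233)/391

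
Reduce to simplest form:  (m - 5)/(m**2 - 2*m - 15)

Factor: m**2 - 2*m - 15 = (m - 5)*(m + 3)
Cancel the common factor (m - 5).

1/(m + 3)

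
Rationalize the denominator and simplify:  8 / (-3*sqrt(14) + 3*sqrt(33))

Multiply numerator and denominator by 3*sqrt(14) + 3*sqrt(33).
Denominator becomes 171; numerator becomes 24*sqrt(14) + 24*sqrt(33).

(8*sqrt(14) + 8*sqrt(33))/57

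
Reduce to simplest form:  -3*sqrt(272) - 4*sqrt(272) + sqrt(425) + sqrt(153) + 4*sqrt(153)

3*sqrt(272) = 12*sqrt(17); 4*sqrt(272) = 16*sqrt(17); sqrt(425) = 5*sqrt(17); sqrt(153) = 3*sqrt(17); 4*sqrt(153) = 12*sqrt(17)
Combine: (-12 - 16 + 5 + 3 + 12)·sqrt(17) = -8*sqrt(17)

-8*sqrt(17)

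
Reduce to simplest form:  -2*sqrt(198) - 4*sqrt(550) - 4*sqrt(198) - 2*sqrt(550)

2*sqrt(198) = 6*sqrt(22); 4*sqrt(550) = 20*sqrt(22); 4*sqrt(198) = 12*sqrt(22); 2*sqrt(550) = 10*sqrt(22)
Combine: (-6 - 20 - 12 - 10)·sqrt(22) = -48*sqrt(22)

-48*sqrt(22)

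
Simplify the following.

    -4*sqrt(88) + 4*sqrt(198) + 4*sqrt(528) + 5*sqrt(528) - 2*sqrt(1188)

4*sqrt(22) + 24*sqrt(33)

4*sqrt(88) = 8*sqrt(22); 4*sqrt(198) = 12*sqrt(22); 4*sqrt(528) = 16*sqrt(33); 5*sqrt(528) = 20*sqrt(33); 2*sqrt(1188) = 12*sqrt(33)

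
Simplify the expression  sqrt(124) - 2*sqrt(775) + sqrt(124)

sqrt(124) = 2*sqrt(31); 2*sqrt(775) = 10*sqrt(31); sqrt(124) = 2*sqrt(31)
Combine: (2 - 10 + 2)·sqrt(31) = -6*sqrt(31)

-6*sqrt(31)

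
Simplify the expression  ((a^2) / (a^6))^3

Inside the bracket: (a^-4)
Raise to the power 3: (a^-12)

a^(-12)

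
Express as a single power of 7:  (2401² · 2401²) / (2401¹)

7^12

2401² = 7^8; 2401² = 7^8; 2401¹ = 7^4
Combine exponents: 7^12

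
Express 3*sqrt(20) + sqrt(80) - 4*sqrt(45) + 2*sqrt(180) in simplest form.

3*sqrt(20) = 6*sqrt(5); sqrt(80) = 4*sqrt(5); 4*sqrt(45) = 12*sqrt(5); 2*sqrt(180) = 12*sqrt(5)
Combine: (6 + 4 - 12 + 12)·sqrt(5) = 10*sqrt(5)

10*sqrt(5)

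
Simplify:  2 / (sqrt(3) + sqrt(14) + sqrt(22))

(-8*sqrt(231) - 10*sqrt(22) + 22*sqrt(14) + 66*sqrt(3))/143

Group as (sqrt(3) + sqrt(14)) + sqrt(22); multiply by (sqrt(3) + sqrt(14)) - sqrt(22), then rationalise the remaining surd.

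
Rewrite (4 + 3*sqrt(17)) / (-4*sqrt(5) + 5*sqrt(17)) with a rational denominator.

Multiply numerator and denominator by 4*sqrt(5) + 5*sqrt(17).
Denominator becomes 345; numerator becomes 16*sqrt(5) + 20*sqrt(17) + 12*sqrt(85) + 255.

(16*sqrt(5) + 20*sqrt(17) + 12*sqrt(85) + 255)/345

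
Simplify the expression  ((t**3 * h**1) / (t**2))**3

h**3*t**3

Inside the bracket: t**1 * h**1
Raise to the power 3: t**3 * h**3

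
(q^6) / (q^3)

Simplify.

Quotient: q^3

q^3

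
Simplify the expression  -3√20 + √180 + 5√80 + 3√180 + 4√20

46*√5

3√20 = 6*√5; √180 = 6*√5; 5√80 = 20*√5; 3√180 = 18*√5; 4√20 = 8*√5
Combine: (-6 + 6 + 20 + 18 + 8)·√5 = 46*√5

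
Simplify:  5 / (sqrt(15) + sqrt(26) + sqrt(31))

Group as (sqrt(15) + sqrt(31)) + sqrt(26); multiply by (sqrt(15) + sqrt(31)) - sqrt(26), then rationalise the remaining surd.

(-sqrt(12090) + 5*sqrt(31) + 10*sqrt(26) + 21*sqrt(15))/146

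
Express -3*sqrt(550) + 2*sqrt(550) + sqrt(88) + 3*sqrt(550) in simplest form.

3*sqrt(550) = 15*sqrt(22); 2*sqrt(550) = 10*sqrt(22); sqrt(88) = 2*sqrt(22); 3*sqrt(550) = 15*sqrt(22)
Combine: (-15 + 10 + 2 + 15)·sqrt(22) = 12*sqrt(22)

12*sqrt(22)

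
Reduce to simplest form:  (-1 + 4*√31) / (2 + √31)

(-√31 + 14)/3

Multiply numerator and denominator by -√31 + 2.
Denominator becomes -27; numerator becomes -126 + 9*√31.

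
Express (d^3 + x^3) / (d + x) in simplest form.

Factor as (a+b)(a^2-ab+b^2) with a=d, b=x.

d^2 - d*x + x^2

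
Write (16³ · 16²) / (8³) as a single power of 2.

2^11

16³ = 2^12; 16² = 2^8; 8³ = 2^9
Combine exponents: 2^11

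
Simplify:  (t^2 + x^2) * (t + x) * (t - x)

(t+x)(t-x) = t^2 - x^2; continue pairing.

t^4 - x^4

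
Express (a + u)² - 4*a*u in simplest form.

(a - u)²

Expand the square and combine the 4*a*u term.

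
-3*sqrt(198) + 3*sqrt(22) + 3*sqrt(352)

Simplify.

6*sqrt(22)

3*sqrt(198) = 9*sqrt(22); 3*sqrt(22) = 3*sqrt(22); 3*sqrt(352) = 12*sqrt(22)
Combine: (-9 + 3 + 12)·sqrt(22) = 6*sqrt(22)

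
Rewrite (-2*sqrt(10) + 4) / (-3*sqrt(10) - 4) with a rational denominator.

Multiply numerator and denominator by -4 + 3*sqrt(10).
Denominator becomes -74; numerator becomes -76 + 20*sqrt(10).

(-10*sqrt(10) + 38)/37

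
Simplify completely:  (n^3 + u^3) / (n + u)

Apply the sum-of-cubes factorisation and cancel (n + u).

n^2 - n*u + u^2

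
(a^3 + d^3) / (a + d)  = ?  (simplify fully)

a^2 - a*d + d^2

Factor as (a+b)(a^2-ab+b^2) with a=d, b=a.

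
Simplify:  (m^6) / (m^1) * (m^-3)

m^2

Quotient: m^5
Multiply by (m^-3): add exponents.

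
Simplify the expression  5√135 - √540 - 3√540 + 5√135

6*√15

5√135 = 15*√15; √540 = 6*√15; 3√540 = 18*√15; 5√135 = 15*√15
Combine: (15 - 6 - 18 + 15)·√15 = 6*√15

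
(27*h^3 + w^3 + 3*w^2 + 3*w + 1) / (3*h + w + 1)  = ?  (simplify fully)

Factor as (a+b)(a^2-ab+b^2) with a=(3*h), b=(w + 1).

9*h^2 - 3*h*w - 3*h + w^2 + 2*w + 1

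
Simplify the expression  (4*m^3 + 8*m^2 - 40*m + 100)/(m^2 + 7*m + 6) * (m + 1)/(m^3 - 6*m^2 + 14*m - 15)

(4*m + 20)/(m^2 + 3*m - 18)

Factor: 4*m^3 + 8*m^2 - 40*m + 100 = 4*(m + 5)*(m^2 - 3*m + 5);  m^2 + 7*m + 6 = (m + 6)*(m + 1);  m^3 - 6*m^2 + 14*m - 15 = (m - 3)*(m^2 - 3*m + 5)
Cancel the common factors (m^2 - 3*m + 5), (m + 1).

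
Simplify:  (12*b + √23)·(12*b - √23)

(12*b)^2 - (√23)^2 = 144*b² - 23.

144*b² - 23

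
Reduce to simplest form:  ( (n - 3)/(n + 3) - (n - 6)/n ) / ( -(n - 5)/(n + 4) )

(-18*n - 72)/(n^3 - 2*n^2 - 15*n)

Numerator: (n - 3)/(n + 3) - (n - 6)/n = 18/(n^2 + 3*n)
Denominator: -(n - 5)/(n + 4) = (-n + 5)/(n + 4)
Divide: (18/(n^2 + 3*n)) · ((n + 4)/(-n + 5)) = (-18*n - 72)/(n^3 - 2*n^2 - 15*n)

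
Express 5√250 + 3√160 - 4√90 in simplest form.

5√250 = 25*√10; 3√160 = 12*√10; 4√90 = 12*√10
Combine: (25 + 12 - 12)·√10 = 25*√10

25*√10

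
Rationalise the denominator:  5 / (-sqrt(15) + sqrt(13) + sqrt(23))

Group as (sqrt(13) + sqrt(23)) - sqrt(15); multiply by (sqrt(13) + sqrt(23)) + sqrt(15), then rationalise the remaining surd.

(-21*sqrt(15) + 5*sqrt(23) + 25*sqrt(13) + 2*sqrt(4485))/151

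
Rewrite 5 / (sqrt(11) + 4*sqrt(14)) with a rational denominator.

(-5*sqrt(11) + 20*sqrt(14))/213

Multiply numerator and denominator by -4*sqrt(14) + sqrt(11).
Denominator becomes -213; numerator becomes -20*sqrt(14) + 5*sqrt(11).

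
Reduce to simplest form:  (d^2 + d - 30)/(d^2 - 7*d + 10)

Factor: d^2 + d - 30 = (d + 6)*(d - 5);  d^2 - 7*d + 10 = (d - 5)*(d - 2)
Cancel the common factor (d - 5).

(d + 6)/(d - 2)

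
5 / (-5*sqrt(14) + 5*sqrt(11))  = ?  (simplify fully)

(-sqrt(14) - sqrt(11))/3

Multiply numerator and denominator by 5*sqrt(11) + 5*sqrt(14).
Denominator becomes -75; numerator becomes 25*sqrt(11) + 25*sqrt(14).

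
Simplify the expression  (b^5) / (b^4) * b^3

Quotient: b^1
Multiply by b^3: add exponents.

b^4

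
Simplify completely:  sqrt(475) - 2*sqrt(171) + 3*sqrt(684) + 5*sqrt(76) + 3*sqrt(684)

sqrt(475) = 5*sqrt(19); 2*sqrt(171) = 6*sqrt(19); 3*sqrt(684) = 18*sqrt(19); 5*sqrt(76) = 10*sqrt(19); 3*sqrt(684) = 18*sqrt(19)
Combine: (5 - 6 + 18 + 10 + 18)·sqrt(19) = 45*sqrt(19)

45*sqrt(19)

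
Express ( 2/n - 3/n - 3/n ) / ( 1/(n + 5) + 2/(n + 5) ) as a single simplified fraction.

Numerator: 2/n - 3/n - 3/n = -4/n
Denominator: 1/(n + 5) + 2/(n + 5) = 3/(n + 5)
Divide: (-4/n) · (n/3 + 5/3) = (-4*n - 20)/(3*n)

(-4*n - 20)/(3*n)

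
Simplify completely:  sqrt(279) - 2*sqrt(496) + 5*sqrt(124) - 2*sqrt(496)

-3*sqrt(31)

sqrt(279) = 3*sqrt(31); 2*sqrt(496) = 8*sqrt(31); 5*sqrt(124) = 10*sqrt(31); 2*sqrt(496) = 8*sqrt(31)
Combine: (3 - 8 + 10 - 8)·sqrt(31) = -3*sqrt(31)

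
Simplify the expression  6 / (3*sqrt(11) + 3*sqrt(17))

(-sqrt(11) + sqrt(17))/3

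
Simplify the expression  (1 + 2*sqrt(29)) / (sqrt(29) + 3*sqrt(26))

(-58 - sqrt(29) + 3*sqrt(26) + 6*sqrt(754))/205

Multiply numerator and denominator by -3*sqrt(26) + sqrt(29).
Denominator becomes -205; numerator becomes -6*sqrt(754) - 3*sqrt(26) + sqrt(29) + 58.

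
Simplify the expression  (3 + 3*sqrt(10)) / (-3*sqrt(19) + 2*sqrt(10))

Multiply numerator and denominator by 2*sqrt(10) + 3*sqrt(19).
Denominator becomes -131; numerator becomes 6*sqrt(10) + 9*sqrt(19) + 60 + 9*sqrt(190).

(-9*sqrt(190) - 60 - 9*sqrt(19) - 6*sqrt(10))/131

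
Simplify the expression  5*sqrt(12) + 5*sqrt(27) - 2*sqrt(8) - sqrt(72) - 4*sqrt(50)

-30*sqrt(2) + 25*sqrt(3)

5*sqrt(12) = 10*sqrt(3); 5*sqrt(27) = 15*sqrt(3); 2*sqrt(8) = 4*sqrt(2); sqrt(72) = 6*sqrt(2); 4*sqrt(50) = 20*sqrt(2)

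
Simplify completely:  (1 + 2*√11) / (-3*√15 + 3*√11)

Multiply numerator and denominator by 3*√11 + 3*√15.
Denominator becomes -36; numerator becomes 3*√11 + 3*√15 + 66 + 6*√165.

(-2*√165 - 22 - √15 - √11)/12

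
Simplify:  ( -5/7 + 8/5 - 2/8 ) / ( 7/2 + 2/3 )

267/1750

Numerator: -5/7 + 8/5 - 2/8 = 89/140
Denominator: 7/2 + 2/3 = 25/6
Divide: (89/140) · (6/25) = 267/1750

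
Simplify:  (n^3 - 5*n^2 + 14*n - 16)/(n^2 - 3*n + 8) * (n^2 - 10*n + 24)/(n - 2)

n^2 - 10*n + 24

Factor: n^3 - 5*n^2 + 14*n - 16 = (n^2 - 3*n + 8)*(n - 2);  n^2 - 10*n + 24 = (n - 6)*(n - 4)
Cancel the common factors (n^2 - 3*n + 8), (n - 2).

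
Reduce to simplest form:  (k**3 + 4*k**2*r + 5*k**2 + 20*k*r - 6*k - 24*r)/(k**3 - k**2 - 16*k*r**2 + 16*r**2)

Factor: k**3 + 4*k**2*r + 5*k**2 + 20*k*r - 6*k - 24*r = (k - 1)*(k + 6)*(k + 4*r);  k**3 - k**2 - 16*k*r**2 + 16*r**2 = (k - 1)*(k + 4*r)*(k - 4*r)
Cancel the common factors (k - 1), (k + 4*r).

(-k - 6)/(-k + 4*r)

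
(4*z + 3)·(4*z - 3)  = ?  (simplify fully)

Product of conjugates: (P+Q)(P-Q) = P^2 - Q^2.

16*z² - 9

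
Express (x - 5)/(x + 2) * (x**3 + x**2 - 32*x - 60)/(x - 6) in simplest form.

x**2 - 25

Factor: x**3 + x**2 - 32*x - 60 = (x + 5)*(x + 2)*(x - 6)
Cancel the common factors (x - 6), (x + 2).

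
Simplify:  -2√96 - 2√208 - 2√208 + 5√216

2√96 = 8*√6; 2√208 = 8*√13; 2√208 = 8*√13; 5√216 = 30*√6

-16*√13 + 22*√6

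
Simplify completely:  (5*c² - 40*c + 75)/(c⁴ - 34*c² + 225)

Factor: 5*c² - 40*c + 75 = 5·(c - 3)·(c - 5);  c⁴ - 34*c² + 225 = (c + 3)·(c - 5)·(c - 3)·(c + 5)
Cancel the common factors (c - 5), (c - 3).

5/(c² + 8*c + 15)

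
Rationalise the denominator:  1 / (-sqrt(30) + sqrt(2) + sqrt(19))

(9*sqrt(30) + 13*sqrt(19) + 47*sqrt(2) + 4*sqrt(285))/71

Group as (sqrt(2) + sqrt(19)) - sqrt(30); multiply by (sqrt(2) + sqrt(19)) + sqrt(30), then rationalise the remaining surd.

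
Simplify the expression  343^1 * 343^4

7^15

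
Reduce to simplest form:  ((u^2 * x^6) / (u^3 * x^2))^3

x^12/u^3

Inside the bracket: (u^-1) * x^4
Raise to the power 3: (u^-3) * x^12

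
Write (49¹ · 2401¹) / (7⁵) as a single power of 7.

7^1

49¹ = 7^2; 2401¹ = 7^4; 7⁵ = 7^5
Combine exponents: 7^1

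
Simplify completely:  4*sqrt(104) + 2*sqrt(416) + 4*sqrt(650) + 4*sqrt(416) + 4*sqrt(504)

24*sqrt(14) + 52*sqrt(26)

4*sqrt(104) = 8*sqrt(26); 2*sqrt(416) = 8*sqrt(26); 4*sqrt(650) = 20*sqrt(26); 4*sqrt(416) = 16*sqrt(26); 4*sqrt(504) = 24*sqrt(14)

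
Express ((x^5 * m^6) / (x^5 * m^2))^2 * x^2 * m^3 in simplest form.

Inside the bracket: m^4
Raise to the power 2: m^8
Multiply by x^2 * m^3: add exponents.

m^11*x^2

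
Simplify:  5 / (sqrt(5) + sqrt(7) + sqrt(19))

(-10*sqrt(665) - 35*sqrt(19) + 85*sqrt(7) + 105*sqrt(5))/91

Group as (sqrt(5) + sqrt(7)) + sqrt(19); multiply by (sqrt(5) + sqrt(7)) - sqrt(19), then rationalise the remaining surd.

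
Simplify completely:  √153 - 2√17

√17

√153 = 3*√17; 2√17 = 2*√17
Combine: (3 - 2)·√17 = √17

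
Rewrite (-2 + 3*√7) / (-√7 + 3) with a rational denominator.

(15 + 7*√7)/2

Multiply numerator and denominator by √7 + 3.
Denominator becomes 2; numerator becomes 15 + 7*√7.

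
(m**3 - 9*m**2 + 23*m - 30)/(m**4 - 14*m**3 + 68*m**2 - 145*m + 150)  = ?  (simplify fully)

Factor: m**3 - 9*m**2 + 23*m - 30 = (m**2 - 3*m + 5)*(m - 6);  m**4 - 14*m**3 + 68*m**2 - 145*m + 150 = (m - 5)*(m**2 - 3*m + 5)*(m - 6)
Cancel the common factors (m**2 - 3*m + 5), (m - 6).

1/(m - 5)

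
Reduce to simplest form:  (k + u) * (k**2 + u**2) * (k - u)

Telescope via difference of squares: (k+u)(k-u) = k**2 - u**2, then repeat with the next factor.

k**4 - u**4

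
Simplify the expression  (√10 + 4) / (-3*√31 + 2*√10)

(-12*√31 - 3*√310 - 8*√10 - 20)/239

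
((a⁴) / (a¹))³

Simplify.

Inside the bracket: a³
Raise to the power 3: a⁹

a⁹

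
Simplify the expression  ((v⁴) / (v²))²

Inside the bracket: v²
Raise to the power 2: v⁴

v⁴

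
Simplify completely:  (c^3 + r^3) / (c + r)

Factor as (a+b)(a^2-ab+b^2) with a=r, b=c.

c^2 - c*r + r^2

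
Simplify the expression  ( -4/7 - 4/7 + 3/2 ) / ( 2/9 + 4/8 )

Numerator: -4/7 - 4/7 + 3/2 = 5/14
Denominator: 2/9 + 4/8 = 13/18
Divide: (5/14) · (18/13) = 45/91

45/91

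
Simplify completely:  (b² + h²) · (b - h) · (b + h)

b⁴ - h⁴

Telescope via difference of squares: (b+h)(b-h) = b² - h², then repeat with the next factor.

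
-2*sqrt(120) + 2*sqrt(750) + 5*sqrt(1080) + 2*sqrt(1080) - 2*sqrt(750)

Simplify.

38*sqrt(30)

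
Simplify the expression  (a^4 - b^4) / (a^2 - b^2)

Factor a^4 - b^4 and cancel (a^2 - b^2).

a^2 + b^2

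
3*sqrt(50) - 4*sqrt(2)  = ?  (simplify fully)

3*sqrt(50) = 15*sqrt(2); 4*sqrt(2) = 4*sqrt(2)
Combine: (15 - 4)·sqrt(2) = 11*sqrt(2)

11*sqrt(2)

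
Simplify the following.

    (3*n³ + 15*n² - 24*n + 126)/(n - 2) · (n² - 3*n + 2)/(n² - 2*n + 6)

Factor: 3*n³ + 15*n² - 24*n + 126 = 3·(n + 7)·(n² - 2*n + 6);  n² - 3*n + 2 = (n - 1)·(n - 2)
Cancel the common factors (n² - 2*n + 6), (n - 2).

3*n² + 18*n - 21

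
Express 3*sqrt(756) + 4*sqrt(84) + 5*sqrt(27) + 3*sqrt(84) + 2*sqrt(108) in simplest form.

27*sqrt(3) + 32*sqrt(21)

3*sqrt(756) = 18*sqrt(21); 4*sqrt(84) = 8*sqrt(21); 5*sqrt(27) = 15*sqrt(3); 3*sqrt(84) = 6*sqrt(21); 2*sqrt(108) = 12*sqrt(3)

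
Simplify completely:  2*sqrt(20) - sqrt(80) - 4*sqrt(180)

-24*sqrt(5)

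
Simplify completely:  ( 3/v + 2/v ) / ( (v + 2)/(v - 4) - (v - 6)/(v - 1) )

Numerator: 3/v + 2/v = 5/v
Denominator: (v + 2)/(v - 4) - (v - 6)/(v - 1) = (11*v - 26)/(v² - 5*v + 4)
Divide: (5/v) · ((v² - 5*v + 4)/(11*v - 26)) = (5*v² - 25*v + 20)/(11*v² - 26*v)

(5*v² - 25*v + 20)/(11*v² - 26*v)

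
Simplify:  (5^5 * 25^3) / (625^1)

5^7

5^5 = 5^5; 25^3 = 5^6; 625^1 = 5^4
Combine exponents: 5^7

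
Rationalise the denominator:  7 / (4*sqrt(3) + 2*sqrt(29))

Multiply numerator and denominator by -4*sqrt(3) + 2*sqrt(29).
Denominator becomes 68; numerator becomes -28*sqrt(3) + 14*sqrt(29).

(-14*sqrt(3) + 7*sqrt(29))/34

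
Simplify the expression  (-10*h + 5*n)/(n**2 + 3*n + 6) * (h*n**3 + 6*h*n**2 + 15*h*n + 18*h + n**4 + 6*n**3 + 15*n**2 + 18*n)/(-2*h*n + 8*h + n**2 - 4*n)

(5*h*n + 15*h + 5*n**2 + 15*n)/(n - 4)

Factor: -10*h + 5*n = 5*(-2*h + n);  h*n**3 + 6*h*n**2 + 15*h*n + 18*h + n**4 + 6*n**3 + 15*n**2 + 18*n = (n + 3)*(h + n)*(n**2 + 3*n + 6);  -2*h*n + 8*h + n**2 - 4*n = (n - 4)*(-2*h + n)
Cancel the common factors (n**2 + 3*n + 6), (-2*h + n).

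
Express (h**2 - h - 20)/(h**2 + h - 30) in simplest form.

(h + 4)/(h + 6)

Factor: h**2 - h - 20 = (h + 4)*(h - 5);  h**2 + h - 30 = (h + 6)*(h - 5)
Cancel the common factor (h - 5).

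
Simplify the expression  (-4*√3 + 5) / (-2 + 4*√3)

(-19 + 6*√3)/22

Multiply numerator and denominator by -4*√3 - 2.
Denominator becomes -44; numerator becomes -12*√3 + 38.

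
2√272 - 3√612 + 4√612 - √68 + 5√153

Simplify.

2√272 = 8*√17; 3√612 = 18*√17; 4√612 = 24*√17; √68 = 2*√17; 5√153 = 15*√17
Combine: (8 - 18 + 24 - 2 + 15)·√17 = 27*√17

27*√17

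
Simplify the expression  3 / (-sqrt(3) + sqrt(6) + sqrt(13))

(-24*sqrt(3) - 6*sqrt(13) + 15*sqrt(6) + 9*sqrt(26))/28

Group as (sqrt(6) + sqrt(13)) - sqrt(3); multiply by (sqrt(6) + sqrt(13)) + sqrt(3), then rationalise the remaining surd.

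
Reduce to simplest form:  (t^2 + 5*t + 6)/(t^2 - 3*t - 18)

Factor: t^2 + 5*t + 6 = (t + 3)*(t + 2);  t^2 - 3*t - 18 = (t - 6)*(t + 3)
Cancel the common factor (t + 3).

(t + 2)/(t - 6)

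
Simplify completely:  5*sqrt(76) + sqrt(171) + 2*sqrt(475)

23*sqrt(19)

5*sqrt(76) = 10*sqrt(19); sqrt(171) = 3*sqrt(19); 2*sqrt(475) = 10*sqrt(19)
Combine: (10 + 3 + 10)·sqrt(19) = 23*sqrt(19)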